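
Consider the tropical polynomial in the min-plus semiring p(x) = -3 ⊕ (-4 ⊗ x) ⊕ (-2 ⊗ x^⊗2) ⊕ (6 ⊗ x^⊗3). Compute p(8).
p(8) = -3

A tropical monomial a ⊗ x^⊗i evaluates to a + i · x. Evaluating each term at x = 8:
  Term 0 contributes -3 + 0 · 8 = -3
  Term 1 contributes -4 + 1 · 8 = 4
  Term 2 contributes -2 + 2 · 8 = 14
  Term 3 contributes 6 + 3 · 8 = 30
p(8) = ⊕ of these = min[-3, 4, 14, 30] = -3.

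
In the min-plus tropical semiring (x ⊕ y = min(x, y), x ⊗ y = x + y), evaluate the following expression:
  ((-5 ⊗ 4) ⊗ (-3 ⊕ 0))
((-5 ⊗ 4) ⊗ (-3 ⊕ 0)) = -4

Expand innermost to outermost. Recall ⊕ takes the minimum of its arguments and ⊗ takes their sum. Working out the expression ((-5 ⊗ 4) ⊗ (-3 ⊕ 0)) gives -4.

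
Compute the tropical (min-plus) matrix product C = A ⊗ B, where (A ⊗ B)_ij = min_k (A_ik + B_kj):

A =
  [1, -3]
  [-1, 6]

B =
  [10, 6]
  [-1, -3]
A ⊗ B =
  [-4, -6]
  [5, 3]

Apply the min-plus product entry-by-entry:
  C[0][0] = min over k of (A[0][0] + B[0][0] = 1 + 10 = 11, A[0][1] + B[1][0] = -3 + -1 = -4) = -4 (attained at k = 1)
  C[0][1] = min over k of (A[0][0] + B[0][1] = 1 + 6 = 7, A[0][1] + B[1][1] = -3 + -3 = -6) = -6 (attained at k = 1)
  C[1][0] = min over k of (A[1][0] + B[0][0] = -1 + 10 = 9, A[1][1] + B[1][0] = 6 + -1 = 5) = 5 (attained at k = 1)
  C[1][1] = min over k of (A[1][0] + B[0][1] = -1 + 6 = 5, A[1][1] + B[1][1] = 6 + -3 = 3) = 3 (attained at k = 1)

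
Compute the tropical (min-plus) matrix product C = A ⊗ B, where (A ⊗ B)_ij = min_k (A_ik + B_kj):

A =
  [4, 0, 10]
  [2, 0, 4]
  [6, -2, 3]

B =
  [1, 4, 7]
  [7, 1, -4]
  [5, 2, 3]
A ⊗ B =
  [5, 1, -4]
  [3, 1, -4]
  [5, -1, -6]

Apply the min-plus product entry-by-entry:
  C[0][0] = min over k of (A[0][0] + B[0][0] = 4 + 1 = 5, A[0][1] + B[1][0] = 0 + 7 = 7, A[0][2] + B[2][0] = 10 + 5 = 15) = 5 (attained at k = 0)
  C[0][1] = min over k of (A[0][0] + B[0][1] = 4 + 4 = 8, A[0][1] + B[1][1] = 0 + 1 = 1, A[0][2] + B[2][1] = 10 + 2 = 12) = 1 (attained at k = 1)
  C[0][2] = min over k of (A[0][0] + B[0][2] = 4 + 7 = 11, A[0][1] + B[1][2] = 0 + -4 = -4, A[0][2] + B[2][2] = 10 + 3 = 13) = -4 (attained at k = 1)
  C[1][0] = min over k of (A[1][0] + B[0][0] = 2 + 1 = 3, A[1][1] + B[1][0] = 0 + 7 = 7, A[1][2] + B[2][0] = 4 + 5 = 9) = 3 (attained at k = 0)
  C[1][1] = min over k of (A[1][0] + B[0][1] = 2 + 4 = 6, A[1][1] + B[1][1] = 0 + 1 = 1, A[1][2] + B[2][1] = 4 + 2 = 6) = 1 (attained at k = 1)
  C[1][2] = min over k of (A[1][0] + B[0][2] = 2 + 7 = 9, A[1][1] + B[1][2] = 0 + -4 = -4, A[1][2] + B[2][2] = 4 + 3 = 7) = -4 (attained at k = 1)
  C[2][0] = min over k of (A[2][0] + B[0][0] = 6 + 1 = 7, A[2][1] + B[1][0] = -2 + 7 = 5, A[2][2] + B[2][0] = 3 + 5 = 8) = 5 (attained at k = 1)
  C[2][1] = min over k of (A[2][0] + B[0][1] = 6 + 4 = 10, A[2][1] + B[1][1] = -2 + 1 = -1, A[2][2] + B[2][1] = 3 + 2 = 5) = -1 (attained at k = 1)
  C[2][2] = min over k of (A[2][0] + B[0][2] = 6 + 7 = 13, A[2][1] + B[1][2] = -2 + -4 = -6, A[2][2] + B[2][2] = 3 + 3 = 6) = -6 (attained at k = 1)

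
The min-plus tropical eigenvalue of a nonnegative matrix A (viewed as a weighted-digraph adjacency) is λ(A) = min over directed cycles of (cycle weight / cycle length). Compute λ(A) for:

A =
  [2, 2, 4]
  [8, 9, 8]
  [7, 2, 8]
λ(A) = 2

Enumerate directed cycles and compute their means (weight / length). Sample:
  cycle 0 → 0: weight = 2, length = 1, mean = 2/1 ≈ 2.000
  cycle 1 → 1: weight = 9, length = 1, mean = 9/1 ≈ 9.000
  cycle 2 → 2: weight = 8, length = 1, mean = 8/1 ≈ 8.000
  cycle 0 → 1 → 0: weight = 10, length = 2, mean = 10/2 ≈ 5.000
  cycle 0 → 2 → 0: weight = 11, length = 2, mean = 11/2 ≈ 5.500
  cycle 1 → 0 → 1: weight = 10, length = 2, mean = 10/2 ≈ 5.000
Minimum mean = 2.000, attained e.g. along the cycle 0 → 0 with weight 2 and length 1. So λ(A) = 2/1 = 2.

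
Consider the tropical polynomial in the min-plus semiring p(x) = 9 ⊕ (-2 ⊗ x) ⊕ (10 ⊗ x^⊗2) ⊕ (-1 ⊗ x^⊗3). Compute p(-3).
p(-3) = -10

A tropical monomial a ⊗ x^⊗i evaluates to a + i · x. Evaluating each term at x = -3:
  Term 0 contributes 9 + 0 · -3 = 9
  Term 1 contributes -2 + 1 · -3 = -5
  Term 2 contributes 10 + 2 · -3 = 4
  Term 3 contributes -1 + 3 · -3 = -10
p(-3) = ⊕ of these = min[9, -5, 4, -10] = -10.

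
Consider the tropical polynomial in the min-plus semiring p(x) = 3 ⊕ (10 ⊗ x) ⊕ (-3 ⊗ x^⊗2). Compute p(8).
p(8) = 3

A tropical monomial a ⊗ x^⊗i evaluates to a + i · x. Evaluating each term at x = 8:
  Term 0 contributes 3 + 0 · 8 = 3
  Term 1 contributes 10 + 1 · 8 = 18
  Term 2 contributes -3 + 2 · 8 = 13
p(8) = ⊕ of these = min[3, 18, 13] = 3.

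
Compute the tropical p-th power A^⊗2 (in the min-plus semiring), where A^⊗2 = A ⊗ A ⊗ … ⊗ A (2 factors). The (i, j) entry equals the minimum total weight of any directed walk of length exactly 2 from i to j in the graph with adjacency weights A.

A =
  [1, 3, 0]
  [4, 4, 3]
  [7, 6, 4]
A^⊗2 =
  [2, 4, 1]
  [5, 7, 4]
  [8, 10, 7]

Each entry (A^⊗2)_ij equals the minimum over all length-2 walks i = v_0 → v_1 → … → v_2 = j of Σ_t A[v_t][v_{t+1}]. For example, for (i, j) = (0, 2) we minimise over 3 possible intermediate vertex sequences; the minimum is 1, attained along the walk 0 → 0 → 2.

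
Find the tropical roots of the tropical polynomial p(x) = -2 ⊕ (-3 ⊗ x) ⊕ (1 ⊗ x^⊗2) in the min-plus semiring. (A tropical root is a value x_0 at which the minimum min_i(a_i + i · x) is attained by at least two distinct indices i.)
Roots: {-4, 1}

Each tropical root is a break point of the lower envelope of the lines y = a_i + i · x (there are 3 lines, with slopes 0, 1, ..., 2). Only the lines that attain the minimum somewhere contribute to roots; other lines are dominated. Here the surviving (envelope) indices are i = 2, i = 1, i = 0.
Intersections between consecutive envelope lines give the roots: for adjacent envelope indices i < j the intersection is x = (a_i − a_j) / (j − i). Reading off the sorted break points: {-4, 1}.
Verification: at each break x_0, at least two indices attain the minimum of min_i(a_i + i · x_0).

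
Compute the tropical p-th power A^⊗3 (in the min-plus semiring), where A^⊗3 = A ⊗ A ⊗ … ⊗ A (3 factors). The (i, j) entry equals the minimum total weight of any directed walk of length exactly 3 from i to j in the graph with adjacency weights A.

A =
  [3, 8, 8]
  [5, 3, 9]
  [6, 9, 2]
A^⊗3 =
  [9, 14, 12]
  [11, 9, 13]
  [10, 13, 6]

Each entry (A^⊗3)_ij equals the minimum over all length-3 walks i = v_0 → v_1 → … → v_3 = j of Σ_t A[v_t][v_{t+1}]. For example, for (i, j) = (0, 2) we minimise over 9 possible intermediate vertex sequences; the minimum is 12, attained along the walk 0 → 2 → 2 → 2.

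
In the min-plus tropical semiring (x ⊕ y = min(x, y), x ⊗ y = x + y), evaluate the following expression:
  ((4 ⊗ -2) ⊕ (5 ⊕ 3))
((4 ⊗ -2) ⊕ (5 ⊕ 3)) = 2

Expand innermost to outermost. Recall ⊕ takes the minimum of its arguments and ⊗ takes their sum. Working out the expression ((4 ⊗ -2) ⊕ (5 ⊕ 3)) gives 2.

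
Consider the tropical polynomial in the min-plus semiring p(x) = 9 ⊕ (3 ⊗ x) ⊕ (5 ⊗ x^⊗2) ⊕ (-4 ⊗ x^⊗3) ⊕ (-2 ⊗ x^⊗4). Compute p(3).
p(3) = 5

A tropical monomial a ⊗ x^⊗i evaluates to a + i · x. Evaluating each term at x = 3:
  Term 0 contributes 9 + 0 · 3 = 9
  Term 1 contributes 3 + 1 · 3 = 6
  Term 2 contributes 5 + 2 · 3 = 11
  Term 3 contributes -4 + 3 · 3 = 5
  Term 4 contributes -2 + 4 · 3 = 10
p(3) = ⊕ of these = min[9, 6, 11, 5, 10] = 5.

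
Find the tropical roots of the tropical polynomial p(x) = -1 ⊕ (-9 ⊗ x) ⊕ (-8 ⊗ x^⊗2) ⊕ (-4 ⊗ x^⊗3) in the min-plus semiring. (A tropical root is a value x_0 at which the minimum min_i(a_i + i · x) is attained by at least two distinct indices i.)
Roots: {-4, -1, 8}

Each tropical root is a break point of the lower envelope of the lines y = a_i + i · x (there are 4 lines, with slopes 0, 1, ..., 3). Only the lines that attain the minimum somewhere contribute to roots; other lines are dominated. Here the surviving (envelope) indices are i = 3, i = 2, i = 1, i = 0.
Intersections between consecutive envelope lines give the roots: for adjacent envelope indices i < j the intersection is x = (a_i − a_j) / (j − i). Reading off the sorted break points: {-4, -1, 8}.
Verification: at each break x_0, at least two indices attain the minimum of min_i(a_i + i · x_0).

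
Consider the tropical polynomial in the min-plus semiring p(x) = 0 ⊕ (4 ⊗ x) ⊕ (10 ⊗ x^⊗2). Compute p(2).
p(2) = 0

A tropical monomial a ⊗ x^⊗i evaluates to a + i · x. Evaluating each term at x = 2:
  Term 0 contributes 0 + 0 · 2 = 0
  Term 1 contributes 4 + 1 · 2 = 6
  Term 2 contributes 10 + 2 · 2 = 14
p(2) = ⊕ of these = min[0, 6, 14] = 0.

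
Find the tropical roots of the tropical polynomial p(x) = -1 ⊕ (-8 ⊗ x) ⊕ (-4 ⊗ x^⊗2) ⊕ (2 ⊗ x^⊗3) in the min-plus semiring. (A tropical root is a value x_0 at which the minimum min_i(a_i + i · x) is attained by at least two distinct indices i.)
Roots: {-6, -4, 7}

Each tropical root is a break point of the lower envelope of the lines y = a_i + i · x (there are 4 lines, with slopes 0, 1, ..., 3). Only the lines that attain the minimum somewhere contribute to roots; other lines are dominated. Here the surviving (envelope) indices are i = 3, i = 2, i = 1, i = 0.
Intersections between consecutive envelope lines give the roots: for adjacent envelope indices i < j the intersection is x = (a_i − a_j) / (j − i). Reading off the sorted break points: {-6, -4, 7}.
Verification: at each break x_0, at least two indices attain the minimum of min_i(a_i + i · x_0).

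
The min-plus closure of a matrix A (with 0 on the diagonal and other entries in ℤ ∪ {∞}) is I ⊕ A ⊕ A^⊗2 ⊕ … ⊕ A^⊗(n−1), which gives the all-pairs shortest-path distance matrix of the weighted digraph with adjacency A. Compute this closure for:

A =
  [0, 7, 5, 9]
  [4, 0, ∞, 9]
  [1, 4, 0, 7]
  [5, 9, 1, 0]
Closure =
  [0, 7, 5, 9]
  [4, 0, 9, 9]
  [1, 4, 0, 7]
  [2, 5, 1, 0]

This is the Floyd-Warshall all-pairs shortest-path computation. For each intermediate vertex k = 0, 1, …, 3, update dist[i][j] ← min(dist[i][j], dist[i][k] + dist[k][j]). The final matrix gives, for each (i, j), the minimum total weight of any directed path from i to j (possibly empty when i = j).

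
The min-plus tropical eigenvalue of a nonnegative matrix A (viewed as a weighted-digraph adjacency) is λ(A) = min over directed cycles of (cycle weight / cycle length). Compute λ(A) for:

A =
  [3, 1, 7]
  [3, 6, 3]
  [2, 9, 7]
λ(A) = 2

Enumerate directed cycles and compute their means (weight / length). Sample:
  cycle 0 → 0: weight = 3, length = 1, mean = 3/1 ≈ 3.000
  cycle 1 → 1: weight = 6, length = 1, mean = 6/1 ≈ 6.000
  cycle 2 → 2: weight = 7, length = 1, mean = 7/1 ≈ 7.000
  cycle 0 → 1 → 0: weight = 4, length = 2, mean = 4/2 ≈ 2.000
  cycle 0 → 2 → 0: weight = 9, length = 2, mean = 9/2 ≈ 4.500
  cycle 1 → 0 → 1: weight = 4, length = 2, mean = 4/2 ≈ 2.000
Minimum mean = 2.000, attained e.g. along the cycle 0 → 1 → 0 with weight 4 and length 2. So λ(A) = 4/2 = 2.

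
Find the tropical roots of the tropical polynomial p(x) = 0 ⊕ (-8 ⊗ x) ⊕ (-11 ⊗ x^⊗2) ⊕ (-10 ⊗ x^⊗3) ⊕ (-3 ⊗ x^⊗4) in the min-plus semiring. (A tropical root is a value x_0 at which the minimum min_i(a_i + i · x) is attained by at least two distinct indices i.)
Roots: {-7, -1, 3, 8}

Each tropical root is a break point of the lower envelope of the lines y = a_i + i · x (there are 5 lines, with slopes 0, 1, ..., 4). Only the lines that attain the minimum somewhere contribute to roots; other lines are dominated. Here the surviving (envelope) indices are i = 4, i = 3, i = 2, i = 1, i = 0.
Intersections between consecutive envelope lines give the roots: for adjacent envelope indices i < j the intersection is x = (a_i − a_j) / (j − i). Reading off the sorted break points: {-7, -1, 3, 8}.
Verification: at each break x_0, at least two indices attain the minimum of min_i(a_i + i · x_0).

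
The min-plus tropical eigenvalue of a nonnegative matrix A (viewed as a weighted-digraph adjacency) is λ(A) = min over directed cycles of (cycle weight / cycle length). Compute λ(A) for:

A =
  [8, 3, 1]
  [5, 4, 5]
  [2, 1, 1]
λ(A) = 1

Enumerate directed cycles and compute their means (weight / length). Sample:
  cycle 0 → 0: weight = 8, length = 1, mean = 8/1 ≈ 8.000
  cycle 1 → 1: weight = 4, length = 1, mean = 4/1 ≈ 4.000
  cycle 2 → 2: weight = 1, length = 1, mean = 1/1 ≈ 1.000
  cycle 0 → 1 → 0: weight = 8, length = 2, mean = 8/2 ≈ 4.000
  cycle 0 → 2 → 0: weight = 3, length = 2, mean = 3/2 ≈ 1.500
  cycle 1 → 0 → 1: weight = 8, length = 2, mean = 8/2 ≈ 4.000
Minimum mean = 1.000, attained e.g. along the cycle 2 → 2 with weight 1 and length 1. So λ(A) = 1/1 = 1.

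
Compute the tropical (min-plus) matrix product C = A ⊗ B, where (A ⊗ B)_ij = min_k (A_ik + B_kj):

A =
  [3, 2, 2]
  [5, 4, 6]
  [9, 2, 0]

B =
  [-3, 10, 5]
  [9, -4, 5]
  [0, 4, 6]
A ⊗ B =
  [0, -2, 7]
  [2, 0, 9]
  [0, -2, 6]

Apply the min-plus product entry-by-entry:
  C[0][0] = min over k of (A[0][0] + B[0][0] = 3 + -3 = 0, A[0][1] + B[1][0] = 2 + 9 = 11, A[0][2] + B[2][0] = 2 + 0 = 2) = 0 (attained at k = 0)
  C[0][1] = min over k of (A[0][0] + B[0][1] = 3 + 10 = 13, A[0][1] + B[1][1] = 2 + -4 = -2, A[0][2] + B[2][1] = 2 + 4 = 6) = -2 (attained at k = 1)
  C[0][2] = min over k of (A[0][0] + B[0][2] = 3 + 5 = 8, A[0][1] + B[1][2] = 2 + 5 = 7, A[0][2] + B[2][2] = 2 + 6 = 8) = 7 (attained at k = 1)
  C[1][0] = min over k of (A[1][0] + B[0][0] = 5 + -3 = 2, A[1][1] + B[1][0] = 4 + 9 = 13, A[1][2] + B[2][0] = 6 + 0 = 6) = 2 (attained at k = 0)
  C[1][1] = min over k of (A[1][0] + B[0][1] = 5 + 10 = 15, A[1][1] + B[1][1] = 4 + -4 = 0, A[1][2] + B[2][1] = 6 + 4 = 10) = 0 (attained at k = 1)
  C[1][2] = min over k of (A[1][0] + B[0][2] = 5 + 5 = 10, A[1][1] + B[1][2] = 4 + 5 = 9, A[1][2] + B[2][2] = 6 + 6 = 12) = 9 (attained at k = 1)
  C[2][0] = min over k of (A[2][0] + B[0][0] = 9 + -3 = 6, A[2][1] + B[1][0] = 2 + 9 = 11, A[2][2] + B[2][0] = 0 + 0 = 0) = 0 (attained at k = 2)
  C[2][1] = min over k of (A[2][0] + B[0][1] = 9 + 10 = 19, A[2][1] + B[1][1] = 2 + -4 = -2, A[2][2] + B[2][1] = 0 + 4 = 4) = -2 (attained at k = 1)
  C[2][2] = min over k of (A[2][0] + B[0][2] = 9 + 5 = 14, A[2][1] + B[1][2] = 2 + 5 = 7, A[2][2] + B[2][2] = 0 + 6 = 6) = 6 (attained at k = 2)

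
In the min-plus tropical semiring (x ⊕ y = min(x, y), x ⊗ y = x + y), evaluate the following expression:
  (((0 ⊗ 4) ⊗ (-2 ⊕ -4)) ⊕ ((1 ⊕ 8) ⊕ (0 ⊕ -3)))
(((0 ⊗ 4) ⊗ (-2 ⊕ -4)) ⊕ ((1 ⊕ 8) ⊕ (0 ⊕ -3))) = -3

Expand innermost to outermost. Recall ⊕ takes the minimum of its arguments and ⊗ takes their sum. Working out the expression (((0 ⊗ 4) ⊗ (-2 ⊕ -4)) ⊕ ((1 ⊕ 8) ⊕ (0 ⊕ -3))) gives -3.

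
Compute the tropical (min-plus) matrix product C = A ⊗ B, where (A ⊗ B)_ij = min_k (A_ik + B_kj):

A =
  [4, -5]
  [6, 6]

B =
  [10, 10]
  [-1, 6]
A ⊗ B =
  [-6, 1]
  [5, 12]

Apply the min-plus product entry-by-entry:
  C[0][0] = min over k of (A[0][0] + B[0][0] = 4 + 10 = 14, A[0][1] + B[1][0] = -5 + -1 = -6) = -6 (attained at k = 1)
  C[0][1] = min over k of (A[0][0] + B[0][1] = 4 + 10 = 14, A[0][1] + B[1][1] = -5 + 6 = 1) = 1 (attained at k = 1)
  C[1][0] = min over k of (A[1][0] + B[0][0] = 6 + 10 = 16, A[1][1] + B[1][0] = 6 + -1 = 5) = 5 (attained at k = 1)
  C[1][1] = min over k of (A[1][0] + B[0][1] = 6 + 10 = 16, A[1][1] + B[1][1] = 6 + 6 = 12) = 12 (attained at k = 1)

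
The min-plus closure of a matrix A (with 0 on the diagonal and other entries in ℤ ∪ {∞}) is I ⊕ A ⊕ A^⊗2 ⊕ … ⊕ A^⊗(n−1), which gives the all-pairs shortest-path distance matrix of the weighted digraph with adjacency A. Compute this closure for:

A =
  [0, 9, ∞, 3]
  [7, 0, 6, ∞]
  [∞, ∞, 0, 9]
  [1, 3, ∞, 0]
Closure =
  [0, 6, 12, 3]
  [7, 0, 6, 10]
  [10, 12, 0, 9]
  [1, 3, 9, 0]

This is the Floyd-Warshall all-pairs shortest-path computation. For each intermediate vertex k = 0, 1, …, 3, update dist[i][j] ← min(dist[i][j], dist[i][k] + dist[k][j]). The final matrix gives, for each (i, j), the minimum total weight of any directed path from i to j (possibly empty when i = j).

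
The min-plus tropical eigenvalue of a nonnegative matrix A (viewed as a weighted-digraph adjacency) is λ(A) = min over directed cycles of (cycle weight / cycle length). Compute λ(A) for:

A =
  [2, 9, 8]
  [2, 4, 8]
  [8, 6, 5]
λ(A) = 2

Enumerate directed cycles and compute their means (weight / length). Sample:
  cycle 0 → 0: weight = 2, length = 1, mean = 2/1 ≈ 2.000
  cycle 1 → 1: weight = 4, length = 1, mean = 4/1 ≈ 4.000
  cycle 2 → 2: weight = 5, length = 1, mean = 5/1 ≈ 5.000
  cycle 0 → 1 → 0: weight = 11, length = 2, mean = 11/2 ≈ 5.500
  cycle 0 → 2 → 0: weight = 16, length = 2, mean = 16/2 ≈ 8.000
  cycle 1 → 0 → 1: weight = 11, length = 2, mean = 11/2 ≈ 5.500
Minimum mean = 2.000, attained e.g. along the cycle 0 → 0 with weight 2 and length 1. So λ(A) = 2/1 = 2.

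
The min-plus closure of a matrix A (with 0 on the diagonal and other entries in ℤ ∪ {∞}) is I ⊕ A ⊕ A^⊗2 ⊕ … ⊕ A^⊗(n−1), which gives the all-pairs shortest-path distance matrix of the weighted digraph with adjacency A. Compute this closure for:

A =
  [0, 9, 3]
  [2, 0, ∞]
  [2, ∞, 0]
Closure =
  [0, 9, 3]
  [2, 0, 5]
  [2, 11, 0]

This is the Floyd-Warshall all-pairs shortest-path computation. For each intermediate vertex k = 0, 1, …, 2, update dist[i][j] ← min(dist[i][j], dist[i][k] + dist[k][j]). The final matrix gives, for each (i, j), the minimum total weight of any directed path from i to j (possibly empty when i = j).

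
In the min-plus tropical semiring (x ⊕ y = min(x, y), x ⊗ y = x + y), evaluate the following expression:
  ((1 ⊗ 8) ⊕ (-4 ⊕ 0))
((1 ⊗ 8) ⊕ (-4 ⊕ 0)) = -4

Expand innermost to outermost. Recall ⊕ takes the minimum of its arguments and ⊗ takes their sum. Working out the expression ((1 ⊗ 8) ⊕ (-4 ⊕ 0)) gives -4.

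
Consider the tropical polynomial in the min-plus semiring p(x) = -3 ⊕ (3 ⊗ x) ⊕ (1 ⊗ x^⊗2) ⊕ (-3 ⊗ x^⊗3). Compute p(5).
p(5) = -3

A tropical monomial a ⊗ x^⊗i evaluates to a + i · x. Evaluating each term at x = 5:
  Term 0 contributes -3 + 0 · 5 = -3
  Term 1 contributes 3 + 1 · 5 = 8
  Term 2 contributes 1 + 2 · 5 = 11
  Term 3 contributes -3 + 3 · 5 = 12
p(5) = ⊕ of these = min[-3, 8, 11, 12] = -3.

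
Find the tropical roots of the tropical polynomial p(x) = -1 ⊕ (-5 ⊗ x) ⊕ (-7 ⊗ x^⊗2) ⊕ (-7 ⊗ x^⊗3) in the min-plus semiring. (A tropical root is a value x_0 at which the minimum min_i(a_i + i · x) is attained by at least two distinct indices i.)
Roots: {0, 2, 4}

Each tropical root is a break point of the lower envelope of the lines y = a_i + i · x (there are 4 lines, with slopes 0, 1, ..., 3). Only the lines that attain the minimum somewhere contribute to roots; other lines are dominated. Here the surviving (envelope) indices are i = 3, i = 2, i = 1, i = 0.
Intersections between consecutive envelope lines give the roots: for adjacent envelope indices i < j the intersection is x = (a_i − a_j) / (j − i). Reading off the sorted break points: {0, 2, 4}.
Verification: at each break x_0, at least two indices attain the minimum of min_i(a_i + i · x_0).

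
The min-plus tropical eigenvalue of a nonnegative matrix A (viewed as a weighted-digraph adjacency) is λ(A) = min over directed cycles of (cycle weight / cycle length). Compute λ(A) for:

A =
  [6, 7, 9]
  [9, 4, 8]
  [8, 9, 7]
λ(A) = 4

Enumerate directed cycles and compute their means (weight / length). Sample:
  cycle 0 → 0: weight = 6, length = 1, mean = 6/1 ≈ 6.000
  cycle 1 → 1: weight = 4, length = 1, mean = 4/1 ≈ 4.000
  cycle 2 → 2: weight = 7, length = 1, mean = 7/1 ≈ 7.000
  cycle 0 → 1 → 0: weight = 16, length = 2, mean = 16/2 ≈ 8.000
  cycle 0 → 2 → 0: weight = 17, length = 2, mean = 17/2 ≈ 8.500
  cycle 1 → 0 → 1: weight = 16, length = 2, mean = 16/2 ≈ 8.000
Minimum mean = 4.000, attained e.g. along the cycle 1 → 1 with weight 4 and length 1. So λ(A) = 4/1 = 4.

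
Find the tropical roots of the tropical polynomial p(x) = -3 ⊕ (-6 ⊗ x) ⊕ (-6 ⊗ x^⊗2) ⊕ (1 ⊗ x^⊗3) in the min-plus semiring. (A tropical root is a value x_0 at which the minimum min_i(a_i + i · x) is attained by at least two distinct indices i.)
Roots: {-7, 0, 3}

Each tropical root is a break point of the lower envelope of the lines y = a_i + i · x (there are 4 lines, with slopes 0, 1, ..., 3). Only the lines that attain the minimum somewhere contribute to roots; other lines are dominated. Here the surviving (envelope) indices are i = 3, i = 2, i = 1, i = 0.
Intersections between consecutive envelope lines give the roots: for adjacent envelope indices i < j the intersection is x = (a_i − a_j) / (j − i). Reading off the sorted break points: {-7, 0, 3}.
Verification: at each break x_0, at least two indices attain the minimum of min_i(a_i + i · x_0).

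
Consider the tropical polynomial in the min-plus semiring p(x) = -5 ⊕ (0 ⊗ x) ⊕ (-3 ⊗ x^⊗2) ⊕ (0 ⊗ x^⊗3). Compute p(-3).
p(-3) = -9

A tropical monomial a ⊗ x^⊗i evaluates to a + i · x. Evaluating each term at x = -3:
  Term 0 contributes -5 + 0 · -3 = -5
  Term 1 contributes 0 + 1 · -3 = -3
  Term 2 contributes -3 + 2 · -3 = -9
  Term 3 contributes 0 + 3 · -3 = -9
p(-3) = ⊕ of these = min[-5, -3, -9, -9] = -9.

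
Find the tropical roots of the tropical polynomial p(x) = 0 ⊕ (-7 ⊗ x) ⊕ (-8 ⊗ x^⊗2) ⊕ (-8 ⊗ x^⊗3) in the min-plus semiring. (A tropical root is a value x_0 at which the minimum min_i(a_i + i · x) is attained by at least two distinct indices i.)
Roots: {0, 1, 7}

Each tropical root is a break point of the lower envelope of the lines y = a_i + i · x (there are 4 lines, with slopes 0, 1, ..., 3). Only the lines that attain the minimum somewhere contribute to roots; other lines are dominated. Here the surviving (envelope) indices are i = 3, i = 2, i = 1, i = 0.
Intersections between consecutive envelope lines give the roots: for adjacent envelope indices i < j the intersection is x = (a_i − a_j) / (j − i). Reading off the sorted break points: {0, 1, 7}.
Verification: at each break x_0, at least two indices attain the minimum of min_i(a_i + i · x_0).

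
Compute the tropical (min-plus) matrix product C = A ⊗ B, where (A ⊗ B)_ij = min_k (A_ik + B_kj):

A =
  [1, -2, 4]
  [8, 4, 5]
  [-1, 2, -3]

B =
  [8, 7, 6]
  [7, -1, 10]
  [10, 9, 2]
A ⊗ B =
  [5, -3, 6]
  [11, 3, 7]
  [7, 1, -1]

Apply the min-plus product entry-by-entry:
  C[0][0] = min over k of (A[0][0] + B[0][0] = 1 + 8 = 9, A[0][1] + B[1][0] = -2 + 7 = 5, A[0][2] + B[2][0] = 4 + 10 = 14) = 5 (attained at k = 1)
  C[0][1] = min over k of (A[0][0] + B[0][1] = 1 + 7 = 8, A[0][1] + B[1][1] = -2 + -1 = -3, A[0][2] + B[2][1] = 4 + 9 = 13) = -3 (attained at k = 1)
  C[0][2] = min over k of (A[0][0] + B[0][2] = 1 + 6 = 7, A[0][1] + B[1][2] = -2 + 10 = 8, A[0][2] + B[2][2] = 4 + 2 = 6) = 6 (attained at k = 2)
  C[1][0] = min over k of (A[1][0] + B[0][0] = 8 + 8 = 16, A[1][1] + B[1][0] = 4 + 7 = 11, A[1][2] + B[2][0] = 5 + 10 = 15) = 11 (attained at k = 1)
  C[1][1] = min over k of (A[1][0] + B[0][1] = 8 + 7 = 15, A[1][1] + B[1][1] = 4 + -1 = 3, A[1][2] + B[2][1] = 5 + 9 = 14) = 3 (attained at k = 1)
  C[1][2] = min over k of (A[1][0] + B[0][2] = 8 + 6 = 14, A[1][1] + B[1][2] = 4 + 10 = 14, A[1][2] + B[2][2] = 5 + 2 = 7) = 7 (attained at k = 2)
  C[2][0] = min over k of (A[2][0] + B[0][0] = -1 + 8 = 7, A[2][1] + B[1][0] = 2 + 7 = 9, A[2][2] + B[2][0] = -3 + 10 = 7) = 7 (attained at k = 0)
  C[2][1] = min over k of (A[2][0] + B[0][1] = -1 + 7 = 6, A[2][1] + B[1][1] = 2 + -1 = 1, A[2][2] + B[2][1] = -3 + 9 = 6) = 1 (attained at k = 1)
  C[2][2] = min over k of (A[2][0] + B[0][2] = -1 + 6 = 5, A[2][1] + B[1][2] = 2 + 10 = 12, A[2][2] + B[2][2] = -3 + 2 = -1) = -1 (attained at k = 2)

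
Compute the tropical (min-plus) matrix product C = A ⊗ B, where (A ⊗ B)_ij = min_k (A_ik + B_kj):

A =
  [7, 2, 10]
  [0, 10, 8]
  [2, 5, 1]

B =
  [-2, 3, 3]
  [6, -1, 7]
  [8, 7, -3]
A ⊗ B =
  [5, 1, 7]
  [-2, 3, 3]
  [0, 4, -2]

Apply the min-plus product entry-by-entry:
  C[0][0] = min over k of (A[0][0] + B[0][0] = 7 + -2 = 5, A[0][1] + B[1][0] = 2 + 6 = 8, A[0][2] + B[2][0] = 10 + 8 = 18) = 5 (attained at k = 0)
  C[0][1] = min over k of (A[0][0] + B[0][1] = 7 + 3 = 10, A[0][1] + B[1][1] = 2 + -1 = 1, A[0][2] + B[2][1] = 10 + 7 = 17) = 1 (attained at k = 1)
  C[0][2] = min over k of (A[0][0] + B[0][2] = 7 + 3 = 10, A[0][1] + B[1][2] = 2 + 7 = 9, A[0][2] + B[2][2] = 10 + -3 = 7) = 7 (attained at k = 2)
  C[1][0] = min over k of (A[1][0] + B[0][0] = 0 + -2 = -2, A[1][1] + B[1][0] = 10 + 6 = 16, A[1][2] + B[2][0] = 8 + 8 = 16) = -2 (attained at k = 0)
  C[1][1] = min over k of (A[1][0] + B[0][1] = 0 + 3 = 3, A[1][1] + B[1][1] = 10 + -1 = 9, A[1][2] + B[2][1] = 8 + 7 = 15) = 3 (attained at k = 0)
  C[1][2] = min over k of (A[1][0] + B[0][2] = 0 + 3 = 3, A[1][1] + B[1][2] = 10 + 7 = 17, A[1][2] + B[2][2] = 8 + -3 = 5) = 3 (attained at k = 0)
  C[2][0] = min over k of (A[2][0] + B[0][0] = 2 + -2 = 0, A[2][1] + B[1][0] = 5 + 6 = 11, A[2][2] + B[2][0] = 1 + 8 = 9) = 0 (attained at k = 0)
  C[2][1] = min over k of (A[2][0] + B[0][1] = 2 + 3 = 5, A[2][1] + B[1][1] = 5 + -1 = 4, A[2][2] + B[2][1] = 1 + 7 = 8) = 4 (attained at k = 1)
  C[2][2] = min over k of (A[2][0] + B[0][2] = 2 + 3 = 5, A[2][1] + B[1][2] = 5 + 7 = 12, A[2][2] + B[2][2] = 1 + -3 = -2) = -2 (attained at k = 2)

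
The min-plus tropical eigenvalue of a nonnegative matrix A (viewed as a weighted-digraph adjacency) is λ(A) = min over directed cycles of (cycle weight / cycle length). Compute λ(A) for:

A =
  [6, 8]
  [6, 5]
λ(A) = 5

Enumerate directed cycles and compute their means (weight / length). Sample:
  cycle 0 → 0: weight = 6, length = 1, mean = 6/1 ≈ 6.000
  cycle 1 → 1: weight = 5, length = 1, mean = 5/1 ≈ 5.000
  cycle 0 → 1 → 0: weight = 14, length = 2, mean = 14/2 ≈ 7.000
  cycle 1 → 0 → 1: weight = 14, length = 2, mean = 14/2 ≈ 7.000
Minimum mean = 5.000, attained e.g. along the cycle 1 → 1 with weight 5 and length 1. So λ(A) = 5/1 = 5.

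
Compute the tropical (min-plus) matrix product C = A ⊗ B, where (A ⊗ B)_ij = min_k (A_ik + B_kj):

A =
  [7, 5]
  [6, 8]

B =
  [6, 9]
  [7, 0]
A ⊗ B =
  [12, 5]
  [12, 8]

Apply the min-plus product entry-by-entry:
  C[0][0] = min over k of (A[0][0] + B[0][0] = 7 + 6 = 13, A[0][1] + B[1][0] = 5 + 7 = 12) = 12 (attained at k = 1)
  C[0][1] = min over k of (A[0][0] + B[0][1] = 7 + 9 = 16, A[0][1] + B[1][1] = 5 + 0 = 5) = 5 (attained at k = 1)
  C[1][0] = min over k of (A[1][0] + B[0][0] = 6 + 6 = 12, A[1][1] + B[1][0] = 8 + 7 = 15) = 12 (attained at k = 0)
  C[1][1] = min over k of (A[1][0] + B[0][1] = 6 + 9 = 15, A[1][1] + B[1][1] = 8 + 0 = 8) = 8 (attained at k = 1)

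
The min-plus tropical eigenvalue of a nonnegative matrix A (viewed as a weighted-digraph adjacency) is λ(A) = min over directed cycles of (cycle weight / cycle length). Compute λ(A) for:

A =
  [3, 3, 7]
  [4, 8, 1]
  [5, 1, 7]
λ(A) = 1

Enumerate directed cycles and compute their means (weight / length). Sample:
  cycle 0 → 0: weight = 3, length = 1, mean = 3/1 ≈ 3.000
  cycle 1 → 1: weight = 8, length = 1, mean = 8/1 ≈ 8.000
  cycle 2 → 2: weight = 7, length = 1, mean = 7/1 ≈ 7.000
  cycle 0 → 1 → 0: weight = 7, length = 2, mean = 7/2 ≈ 3.500
  cycle 0 → 2 → 0: weight = 12, length = 2, mean = 12/2 ≈ 6.000
  cycle 1 → 0 → 1: weight = 7, length = 2, mean = 7/2 ≈ 3.500
Minimum mean = 1.000, attained e.g. along the cycle 1 → 2 → 1 with weight 2 and length 2. So λ(A) = 2/2 = 1.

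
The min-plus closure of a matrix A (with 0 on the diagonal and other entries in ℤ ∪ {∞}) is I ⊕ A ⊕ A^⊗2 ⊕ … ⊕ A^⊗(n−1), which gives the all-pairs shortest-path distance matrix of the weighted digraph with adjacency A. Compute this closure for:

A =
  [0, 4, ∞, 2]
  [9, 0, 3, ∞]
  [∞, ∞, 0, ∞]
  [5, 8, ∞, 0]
Closure =
  [0, 4, 7, 2]
  [9, 0, 3, 11]
  [∞, ∞, 0, ∞]
  [5, 8, 11, 0]

This is the Floyd-Warshall all-pairs shortest-path computation. For each intermediate vertex k = 0, 1, …, 3, update dist[i][j] ← min(dist[i][j], dist[i][k] + dist[k][j]). The final matrix gives, for each (i, j), the minimum total weight of any directed path from i to j (possibly empty when i = j).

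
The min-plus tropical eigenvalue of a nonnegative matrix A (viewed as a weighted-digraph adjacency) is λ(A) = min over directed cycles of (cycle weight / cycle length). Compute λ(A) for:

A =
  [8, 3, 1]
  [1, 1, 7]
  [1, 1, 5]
λ(A) = 1

Enumerate directed cycles and compute their means (weight / length). Sample:
  cycle 0 → 0: weight = 8, length = 1, mean = 8/1 ≈ 8.000
  cycle 1 → 1: weight = 1, length = 1, mean = 1/1 ≈ 1.000
  cycle 2 → 2: weight = 5, length = 1, mean = 5/1 ≈ 5.000
  cycle 0 → 1 → 0: weight = 4, length = 2, mean = 4/2 ≈ 2.000
  cycle 0 → 2 → 0: weight = 2, length = 2, mean = 2/2 ≈ 1.000
  cycle 1 → 0 → 1: weight = 4, length = 2, mean = 4/2 ≈ 2.000
Minimum mean = 1.000, attained e.g. along the cycle 1 → 1 with weight 1 and length 1. So λ(A) = 1/1 = 1.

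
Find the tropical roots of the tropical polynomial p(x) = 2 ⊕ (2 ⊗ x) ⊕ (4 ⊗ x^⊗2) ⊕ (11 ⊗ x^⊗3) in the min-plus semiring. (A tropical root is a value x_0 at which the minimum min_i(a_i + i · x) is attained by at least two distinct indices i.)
Roots: {-7, -2, 0}

Each tropical root is a break point of the lower envelope of the lines y = a_i + i · x (there are 4 lines, with slopes 0, 1, ..., 3). Only the lines that attain the minimum somewhere contribute to roots; other lines are dominated. Here the surviving (envelope) indices are i = 3, i = 2, i = 1, i = 0.
Intersections between consecutive envelope lines give the roots: for adjacent envelope indices i < j the intersection is x = (a_i − a_j) / (j − i). Reading off the sorted break points: {-7, -2, 0}.
Verification: at each break x_0, at least two indices attain the minimum of min_i(a_i + i · x_0).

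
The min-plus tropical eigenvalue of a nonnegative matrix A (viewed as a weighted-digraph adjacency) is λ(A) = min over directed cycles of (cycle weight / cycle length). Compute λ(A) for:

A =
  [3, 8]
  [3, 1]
λ(A) = 1

Enumerate directed cycles and compute their means (weight / length). Sample:
  cycle 0 → 0: weight = 3, length = 1, mean = 3/1 ≈ 3.000
  cycle 1 → 1: weight = 1, length = 1, mean = 1/1 ≈ 1.000
  cycle 0 → 1 → 0: weight = 11, length = 2, mean = 11/2 ≈ 5.500
  cycle 1 → 0 → 1: weight = 11, length = 2, mean = 11/2 ≈ 5.500
Minimum mean = 1.000, attained e.g. along the cycle 1 → 1 with weight 1 and length 1. So λ(A) = 1/1 = 1.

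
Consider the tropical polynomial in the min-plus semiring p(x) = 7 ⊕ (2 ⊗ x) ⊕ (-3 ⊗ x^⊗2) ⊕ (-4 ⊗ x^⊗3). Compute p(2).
p(2) = 1

A tropical monomial a ⊗ x^⊗i evaluates to a + i · x. Evaluating each term at x = 2:
  Term 0 contributes 7 + 0 · 2 = 7
  Term 1 contributes 2 + 1 · 2 = 4
  Term 2 contributes -3 + 2 · 2 = 1
  Term 3 contributes -4 + 3 · 2 = 2
p(2) = ⊕ of these = min[7, 4, 1, 2] = 1.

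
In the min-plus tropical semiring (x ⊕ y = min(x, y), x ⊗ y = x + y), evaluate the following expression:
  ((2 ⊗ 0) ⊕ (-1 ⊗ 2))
((2 ⊗ 0) ⊕ (-1 ⊗ 2)) = 1

Expand innermost to outermost. Recall ⊕ takes the minimum of its arguments and ⊗ takes their sum. Working out the expression ((2 ⊗ 0) ⊕ (-1 ⊗ 2)) gives 1.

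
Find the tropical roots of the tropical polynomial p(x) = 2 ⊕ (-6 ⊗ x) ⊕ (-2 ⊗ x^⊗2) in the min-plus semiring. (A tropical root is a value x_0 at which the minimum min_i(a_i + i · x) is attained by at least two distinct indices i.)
Roots: {-4, 8}

Each tropical root is a break point of the lower envelope of the lines y = a_i + i · x (there are 3 lines, with slopes 0, 1, ..., 2). Only the lines that attain the minimum somewhere contribute to roots; other lines are dominated. Here the surviving (envelope) indices are i = 2, i = 1, i = 0.
Intersections between consecutive envelope lines give the roots: for adjacent envelope indices i < j the intersection is x = (a_i − a_j) / (j − i). Reading off the sorted break points: {-4, 8}.
Verification: at each break x_0, at least two indices attain the minimum of min_i(a_i + i · x_0).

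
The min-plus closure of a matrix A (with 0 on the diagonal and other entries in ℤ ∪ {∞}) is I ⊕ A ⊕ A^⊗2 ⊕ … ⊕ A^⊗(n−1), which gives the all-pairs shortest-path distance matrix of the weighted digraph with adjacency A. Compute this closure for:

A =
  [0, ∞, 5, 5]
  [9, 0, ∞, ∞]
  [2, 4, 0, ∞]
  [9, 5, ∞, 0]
Closure =
  [0, 9, 5, 5]
  [9, 0, 14, 14]
  [2, 4, 0, 7]
  [9, 5, 14, 0]

This is the Floyd-Warshall all-pairs shortest-path computation. For each intermediate vertex k = 0, 1, …, 3, update dist[i][j] ← min(dist[i][j], dist[i][k] + dist[k][j]). The final matrix gives, for each (i, j), the minimum total weight of any directed path from i to j (possibly empty when i = j).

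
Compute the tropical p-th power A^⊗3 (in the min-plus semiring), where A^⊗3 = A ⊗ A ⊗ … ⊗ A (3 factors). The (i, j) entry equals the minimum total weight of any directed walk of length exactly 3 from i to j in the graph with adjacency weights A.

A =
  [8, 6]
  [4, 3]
A^⊗3 =
  [13, 12]
  [10, 9]

Each entry (A^⊗3)_ij equals the minimum over all length-3 walks i = v_0 → v_1 → … → v_3 = j of Σ_t A[v_t][v_{t+1}]. For example, for (i, j) = (0, 1) we minimise over 4 possible intermediate vertex sequences; the minimum is 12, attained along the walk 0 → 1 → 1 → 1.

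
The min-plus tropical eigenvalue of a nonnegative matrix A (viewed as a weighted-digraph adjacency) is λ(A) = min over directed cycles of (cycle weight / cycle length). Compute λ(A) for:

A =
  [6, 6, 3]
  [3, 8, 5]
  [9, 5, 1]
λ(A) = 1

Enumerate directed cycles and compute their means (weight / length). Sample:
  cycle 0 → 0: weight = 6, length = 1, mean = 6/1 ≈ 6.000
  cycle 1 → 1: weight = 8, length = 1, mean = 8/1 ≈ 8.000
  cycle 2 → 2: weight = 1, length = 1, mean = 1/1 ≈ 1.000
  cycle 0 → 1 → 0: weight = 9, length = 2, mean = 9/2 ≈ 4.500
  cycle 0 → 2 → 0: weight = 12, length = 2, mean = 12/2 ≈ 6.000
  cycle 1 → 0 → 1: weight = 9, length = 2, mean = 9/2 ≈ 4.500
Minimum mean = 1.000, attained e.g. along the cycle 2 → 2 with weight 1 and length 1. So λ(A) = 1/1 = 1.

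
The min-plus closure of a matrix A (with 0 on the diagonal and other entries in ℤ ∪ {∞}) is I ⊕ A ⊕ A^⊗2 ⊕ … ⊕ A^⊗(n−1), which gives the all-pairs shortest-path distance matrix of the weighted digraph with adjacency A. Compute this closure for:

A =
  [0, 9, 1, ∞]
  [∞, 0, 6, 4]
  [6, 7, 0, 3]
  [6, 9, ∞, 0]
Closure =
  [0, 8, 1, 4]
  [10, 0, 6, 4]
  [6, 7, 0, 3]
  [6, 9, 7, 0]

This is the Floyd-Warshall all-pairs shortest-path computation. For each intermediate vertex k = 0, 1, …, 3, update dist[i][j] ← min(dist[i][j], dist[i][k] + dist[k][j]). The final matrix gives, for each (i, j), the minimum total weight of any directed path from i to j (possibly empty when i = j).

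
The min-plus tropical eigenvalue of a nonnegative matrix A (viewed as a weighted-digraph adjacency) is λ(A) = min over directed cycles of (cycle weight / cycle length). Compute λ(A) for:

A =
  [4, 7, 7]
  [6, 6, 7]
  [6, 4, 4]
λ(A) = 4

Enumerate directed cycles and compute their means (weight / length). Sample:
  cycle 0 → 0: weight = 4, length = 1, mean = 4/1 ≈ 4.000
  cycle 1 → 1: weight = 6, length = 1, mean = 6/1 ≈ 6.000
  cycle 2 → 2: weight = 4, length = 1, mean = 4/1 ≈ 4.000
  cycle 0 → 1 → 0: weight = 13, length = 2, mean = 13/2 ≈ 6.500
  cycle 0 → 2 → 0: weight = 13, length = 2, mean = 13/2 ≈ 6.500
  cycle 1 → 0 → 1: weight = 13, length = 2, mean = 13/2 ≈ 6.500
Minimum mean = 4.000, attained e.g. along the cycle 0 → 0 with weight 4 and length 1. So λ(A) = 4/1 = 4.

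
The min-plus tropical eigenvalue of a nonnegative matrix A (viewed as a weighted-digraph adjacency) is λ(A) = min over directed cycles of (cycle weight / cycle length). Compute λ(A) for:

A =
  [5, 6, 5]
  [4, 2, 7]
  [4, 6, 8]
λ(A) = 2

Enumerate directed cycles and compute their means (weight / length). Sample:
  cycle 0 → 0: weight = 5, length = 1, mean = 5/1 ≈ 5.000
  cycle 1 → 1: weight = 2, length = 1, mean = 2/1 ≈ 2.000
  cycle 2 → 2: weight = 8, length = 1, mean = 8/1 ≈ 8.000
  cycle 0 → 1 → 0: weight = 10, length = 2, mean = 10/2 ≈ 5.000
  cycle 0 → 2 → 0: weight = 9, length = 2, mean = 9/2 ≈ 4.500
  cycle 1 → 0 → 1: weight = 10, length = 2, mean = 10/2 ≈ 5.000
Minimum mean = 2.000, attained e.g. along the cycle 1 → 1 with weight 2 and length 1. So λ(A) = 2/1 = 2.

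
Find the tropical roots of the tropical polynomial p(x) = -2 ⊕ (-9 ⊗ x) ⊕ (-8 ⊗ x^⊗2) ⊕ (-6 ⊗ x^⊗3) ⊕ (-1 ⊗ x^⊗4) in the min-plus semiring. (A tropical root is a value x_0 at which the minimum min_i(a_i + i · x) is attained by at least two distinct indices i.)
Roots: {-5, -2, -1, 7}

Each tropical root is a break point of the lower envelope of the lines y = a_i + i · x (there are 5 lines, with slopes 0, 1, ..., 4). Only the lines that attain the minimum somewhere contribute to roots; other lines are dominated. Here the surviving (envelope) indices are i = 4, i = 3, i = 2, i = 1, i = 0.
Intersections between consecutive envelope lines give the roots: for adjacent envelope indices i < j the intersection is x = (a_i − a_j) / (j − i). Reading off the sorted break points: {-5, -2, -1, 7}.
Verification: at each break x_0, at least two indices attain the minimum of min_i(a_i + i · x_0).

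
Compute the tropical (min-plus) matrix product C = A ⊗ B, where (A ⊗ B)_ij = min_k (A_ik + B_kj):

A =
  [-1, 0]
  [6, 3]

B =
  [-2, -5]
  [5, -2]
A ⊗ B =
  [-3, -6]
  [4, 1]

Apply the min-plus product entry-by-entry:
  C[0][0] = min over k of (A[0][0] + B[0][0] = -1 + -2 = -3, A[0][1] + B[1][0] = 0 + 5 = 5) = -3 (attained at k = 0)
  C[0][1] = min over k of (A[0][0] + B[0][1] = -1 + -5 = -6, A[0][1] + B[1][1] = 0 + -2 = -2) = -6 (attained at k = 0)
  C[1][0] = min over k of (A[1][0] + B[0][0] = 6 + -2 = 4, A[1][1] + B[1][0] = 3 + 5 = 8) = 4 (attained at k = 0)
  C[1][1] = min over k of (A[1][0] + B[0][1] = 6 + -5 = 1, A[1][1] + B[1][1] = 3 + -2 = 1) = 1 (attained at k = 0)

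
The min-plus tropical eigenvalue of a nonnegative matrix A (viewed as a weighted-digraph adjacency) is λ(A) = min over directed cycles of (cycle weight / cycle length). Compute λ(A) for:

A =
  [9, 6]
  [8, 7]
λ(A) = 7

Enumerate directed cycles and compute their means (weight / length). Sample:
  cycle 0 → 0: weight = 9, length = 1, mean = 9/1 ≈ 9.000
  cycle 1 → 1: weight = 7, length = 1, mean = 7/1 ≈ 7.000
  cycle 0 → 1 → 0: weight = 14, length = 2, mean = 14/2 ≈ 7.000
  cycle 1 → 0 → 1: weight = 14, length = 2, mean = 14/2 ≈ 7.000
Minimum mean = 7.000, attained e.g. along the cycle 1 → 1 with weight 7 and length 1. So λ(A) = 7/1 = 7.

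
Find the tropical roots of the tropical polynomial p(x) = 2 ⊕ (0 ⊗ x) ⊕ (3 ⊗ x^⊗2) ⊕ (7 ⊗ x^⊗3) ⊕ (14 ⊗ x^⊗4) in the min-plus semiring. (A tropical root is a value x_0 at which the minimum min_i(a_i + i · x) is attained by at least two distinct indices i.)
Roots: {-7, -4, -3, 2}

Each tropical root is a break point of the lower envelope of the lines y = a_i + i · x (there are 5 lines, with slopes 0, 1, ..., 4). Only the lines that attain the minimum somewhere contribute to roots; other lines are dominated. Here the surviving (envelope) indices are i = 4, i = 3, i = 2, i = 1, i = 0.
Intersections between consecutive envelope lines give the roots: for adjacent envelope indices i < j the intersection is x = (a_i − a_j) / (j − i). Reading off the sorted break points: {-7, -4, -3, 2}.
Verification: at each break x_0, at least two indices attain the minimum of min_i(a_i + i · x_0).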